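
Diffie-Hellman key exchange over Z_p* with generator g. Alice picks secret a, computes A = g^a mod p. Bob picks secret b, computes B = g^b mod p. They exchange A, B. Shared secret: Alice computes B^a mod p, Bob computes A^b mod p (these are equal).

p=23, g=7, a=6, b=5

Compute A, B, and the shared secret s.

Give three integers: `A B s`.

Answer: 4 17 12

Derivation:
A = 7^6 mod 23  (bits of 6 = 110)
  bit 0 = 1: r = r^2 * 7 mod 23 = 1^2 * 7 = 1*7 = 7
  bit 1 = 1: r = r^2 * 7 mod 23 = 7^2 * 7 = 3*7 = 21
  bit 2 = 0: r = r^2 mod 23 = 21^2 = 4
  -> A = 4
B = 7^5 mod 23  (bits of 5 = 101)
  bit 0 = 1: r = r^2 * 7 mod 23 = 1^2 * 7 = 1*7 = 7
  bit 1 = 0: r = r^2 mod 23 = 7^2 = 3
  bit 2 = 1: r = r^2 * 7 mod 23 = 3^2 * 7 = 9*7 = 17
  -> B = 17
s = B^a = 17^6 mod 23  (bits of 6 = 110)
  bit 0 = 1: r = r^2 * 17 mod 23 = 1^2 * 17 = 1*17 = 17
  bit 1 = 1: r = r^2 * 17 mod 23 = 17^2 * 17 = 13*17 = 14
  bit 2 = 0: r = r^2 mod 23 = 14^2 = 12
  -> s = B^a = 12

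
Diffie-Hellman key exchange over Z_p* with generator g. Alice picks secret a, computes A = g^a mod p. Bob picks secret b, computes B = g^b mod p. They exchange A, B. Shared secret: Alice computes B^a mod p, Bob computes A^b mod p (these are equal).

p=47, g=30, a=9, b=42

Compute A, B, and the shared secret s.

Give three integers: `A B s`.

Answer: 26 24 28

Derivation:
A = 30^9 mod 47  (bits of 9 = 1001)
  bit 0 = 1: r = r^2 * 30 mod 47 = 1^2 * 30 = 1*30 = 30
  bit 1 = 0: r = r^2 mod 47 = 30^2 = 7
  bit 2 = 0: r = r^2 mod 47 = 7^2 = 2
  bit 3 = 1: r = r^2 * 30 mod 47 = 2^2 * 30 = 4*30 = 26
  -> A = 26
B = 30^42 mod 47  (bits of 42 = 101010)
  bit 0 = 1: r = r^2 * 30 mod 47 = 1^2 * 30 = 1*30 = 30
  bit 1 = 0: r = r^2 mod 47 = 30^2 = 7
  bit 2 = 1: r = r^2 * 30 mod 47 = 7^2 * 30 = 2*30 = 13
  bit 3 = 0: r = r^2 mod 47 = 13^2 = 28
  bit 4 = 1: r = r^2 * 30 mod 47 = 28^2 * 30 = 32*30 = 20
  bit 5 = 0: r = r^2 mod 47 = 20^2 = 24
  -> B = 24
s = B^a = 24^9 mod 47  (bits of 9 = 1001)
  bit 0 = 1: r = r^2 * 24 mod 47 = 1^2 * 24 = 1*24 = 24
  bit 1 = 0: r = r^2 mod 47 = 24^2 = 12
  bit 2 = 0: r = r^2 mod 47 = 12^2 = 3
  bit 3 = 1: r = r^2 * 24 mod 47 = 3^2 * 24 = 9*24 = 28
  -> s = B^a = 28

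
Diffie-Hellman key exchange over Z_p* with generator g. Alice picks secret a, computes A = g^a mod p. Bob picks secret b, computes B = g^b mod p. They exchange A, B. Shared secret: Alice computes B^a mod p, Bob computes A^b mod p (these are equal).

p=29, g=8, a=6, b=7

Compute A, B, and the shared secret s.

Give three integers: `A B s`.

Answer: 13 17 28

Derivation:
A = 8^6 mod 29  (bits of 6 = 110)
  bit 0 = 1: r = r^2 * 8 mod 29 = 1^2 * 8 = 1*8 = 8
  bit 1 = 1: r = r^2 * 8 mod 29 = 8^2 * 8 = 6*8 = 19
  bit 2 = 0: r = r^2 mod 29 = 19^2 = 13
  -> A = 13
B = 8^7 mod 29  (bits of 7 = 111)
  bit 0 = 1: r = r^2 * 8 mod 29 = 1^2 * 8 = 1*8 = 8
  bit 1 = 1: r = r^2 * 8 mod 29 = 8^2 * 8 = 6*8 = 19
  bit 2 = 1: r = r^2 * 8 mod 29 = 19^2 * 8 = 13*8 = 17
  -> B = 17
s = B^a = 17^6 mod 29  (bits of 6 = 110)
  bit 0 = 1: r = r^2 * 17 mod 29 = 1^2 * 17 = 1*17 = 17
  bit 1 = 1: r = r^2 * 17 mod 29 = 17^2 * 17 = 28*17 = 12
  bit 2 = 0: r = r^2 mod 29 = 12^2 = 28
  -> s = B^a = 28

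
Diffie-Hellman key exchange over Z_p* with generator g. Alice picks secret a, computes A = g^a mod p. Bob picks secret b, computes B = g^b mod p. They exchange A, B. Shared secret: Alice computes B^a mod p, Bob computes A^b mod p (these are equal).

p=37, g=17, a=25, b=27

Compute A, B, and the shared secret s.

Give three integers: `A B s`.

Answer: 22 31 31

Derivation:
A = 17^25 mod 37  (bits of 25 = 11001)
  bit 0 = 1: r = r^2 * 17 mod 37 = 1^2 * 17 = 1*17 = 17
  bit 1 = 1: r = r^2 * 17 mod 37 = 17^2 * 17 = 30*17 = 29
  bit 2 = 0: r = r^2 mod 37 = 29^2 = 27
  bit 3 = 0: r = r^2 mod 37 = 27^2 = 26
  bit 4 = 1: r = r^2 * 17 mod 37 = 26^2 * 17 = 10*17 = 22
  -> A = 22
B = 17^27 mod 37  (bits of 27 = 11011)
  bit 0 = 1: r = r^2 * 17 mod 37 = 1^2 * 17 = 1*17 = 17
  bit 1 = 1: r = r^2 * 17 mod 37 = 17^2 * 17 = 30*17 = 29
  bit 2 = 0: r = r^2 mod 37 = 29^2 = 27
  bit 3 = 1: r = r^2 * 17 mod 37 = 27^2 * 17 = 26*17 = 35
  bit 4 = 1: r = r^2 * 17 mod 37 = 35^2 * 17 = 4*17 = 31
  -> B = 31
s = B^a = 31^25 mod 37  (bits of 25 = 11001)
  bit 0 = 1: r = r^2 * 31 mod 37 = 1^2 * 31 = 1*31 = 31
  bit 1 = 1: r = r^2 * 31 mod 37 = 31^2 * 31 = 36*31 = 6
  bit 2 = 0: r = r^2 mod 37 = 6^2 = 36
  bit 3 = 0: r = r^2 mod 37 = 36^2 = 1
  bit 4 = 1: r = r^2 * 31 mod 37 = 1^2 * 31 = 1*31 = 31
  -> s = B^a = 31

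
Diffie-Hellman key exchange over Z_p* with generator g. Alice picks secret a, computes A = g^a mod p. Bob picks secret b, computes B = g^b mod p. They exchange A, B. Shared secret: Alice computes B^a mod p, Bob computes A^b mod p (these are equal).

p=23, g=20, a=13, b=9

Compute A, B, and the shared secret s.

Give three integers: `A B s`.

A = 20^13 mod 23  (bits of 13 = 1101)
  bit 0 = 1: r = r^2 * 20 mod 23 = 1^2 * 20 = 1*20 = 20
  bit 1 = 1: r = r^2 * 20 mod 23 = 20^2 * 20 = 9*20 = 19
  bit 2 = 0: r = r^2 mod 23 = 19^2 = 16
  bit 3 = 1: r = r^2 * 20 mod 23 = 16^2 * 20 = 3*20 = 14
  -> A = 14
B = 20^9 mod 23  (bits of 9 = 1001)
  bit 0 = 1: r = r^2 * 20 mod 23 = 1^2 * 20 = 1*20 = 20
  bit 1 = 0: r = r^2 mod 23 = 20^2 = 9
  bit 2 = 0: r = r^2 mod 23 = 9^2 = 12
  bit 3 = 1: r = r^2 * 20 mod 23 = 12^2 * 20 = 6*20 = 5
  -> B = 5
s = B^a = 5^13 mod 23  (bits of 13 = 1101)
  bit 0 = 1: r = r^2 * 5 mod 23 = 1^2 * 5 = 1*5 = 5
  bit 1 = 1: r = r^2 * 5 mod 23 = 5^2 * 5 = 2*5 = 10
  bit 2 = 0: r = r^2 mod 23 = 10^2 = 8
  bit 3 = 1: r = r^2 * 5 mod 23 = 8^2 * 5 = 18*5 = 21
  -> s = B^a = 21

Answer: 14 5 21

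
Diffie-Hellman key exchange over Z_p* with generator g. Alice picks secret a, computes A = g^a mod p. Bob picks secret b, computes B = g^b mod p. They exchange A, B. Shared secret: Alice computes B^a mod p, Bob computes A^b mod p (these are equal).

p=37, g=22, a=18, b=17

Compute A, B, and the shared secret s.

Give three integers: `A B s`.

Answer: 36 5 36

Derivation:
A = 22^18 mod 37  (bits of 18 = 10010)
  bit 0 = 1: r = r^2 * 22 mod 37 = 1^2 * 22 = 1*22 = 22
  bit 1 = 0: r = r^2 mod 37 = 22^2 = 3
  bit 2 = 0: r = r^2 mod 37 = 3^2 = 9
  bit 3 = 1: r = r^2 * 22 mod 37 = 9^2 * 22 = 7*22 = 6
  bit 4 = 0: r = r^2 mod 37 = 6^2 = 36
  -> A = 36
B = 22^17 mod 37  (bits of 17 = 10001)
  bit 0 = 1: r = r^2 * 22 mod 37 = 1^2 * 22 = 1*22 = 22
  bit 1 = 0: r = r^2 mod 37 = 22^2 = 3
  bit 2 = 0: r = r^2 mod 37 = 3^2 = 9
  bit 3 = 0: r = r^2 mod 37 = 9^2 = 7
  bit 4 = 1: r = r^2 * 22 mod 37 = 7^2 * 22 = 12*22 = 5
  -> B = 5
s = B^a = 5^18 mod 37  (bits of 18 = 10010)
  bit 0 = 1: r = r^2 * 5 mod 37 = 1^2 * 5 = 1*5 = 5
  bit 1 = 0: r = r^2 mod 37 = 5^2 = 25
  bit 2 = 0: r = r^2 mod 37 = 25^2 = 33
  bit 3 = 1: r = r^2 * 5 mod 37 = 33^2 * 5 = 16*5 = 6
  bit 4 = 0: r = r^2 mod 37 = 6^2 = 36
  -> s = B^a = 36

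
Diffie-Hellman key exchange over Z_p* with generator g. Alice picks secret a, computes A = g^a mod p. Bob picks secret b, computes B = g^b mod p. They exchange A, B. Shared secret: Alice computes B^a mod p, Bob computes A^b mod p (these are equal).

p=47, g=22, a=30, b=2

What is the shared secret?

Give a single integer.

A = 22^30 mod 47  (bits of 30 = 11110)
  bit 0 = 1: r = r^2 * 22 mod 47 = 1^2 * 22 = 1*22 = 22
  bit 1 = 1: r = r^2 * 22 mod 47 = 22^2 * 22 = 14*22 = 26
  bit 2 = 1: r = r^2 * 22 mod 47 = 26^2 * 22 = 18*22 = 20
  bit 3 = 1: r = r^2 * 22 mod 47 = 20^2 * 22 = 24*22 = 11
  bit 4 = 0: r = r^2 mod 47 = 11^2 = 27
  -> A = 27
B = 22^2 mod 47  (bits of 2 = 10)
  bit 0 = 1: r = r^2 * 22 mod 47 = 1^2 * 22 = 1*22 = 22
  bit 1 = 0: r = r^2 mod 47 = 22^2 = 14
  -> B = 14
s = B^a = 14^30 mod 47  (bits of 30 = 11110)
  bit 0 = 1: r = r^2 * 14 mod 47 = 1^2 * 14 = 1*14 = 14
  bit 1 = 1: r = r^2 * 14 mod 47 = 14^2 * 14 = 8*14 = 18
  bit 2 = 1: r = r^2 * 14 mod 47 = 18^2 * 14 = 42*14 = 24
  bit 3 = 1: r = r^2 * 14 mod 47 = 24^2 * 14 = 12*14 = 27
  bit 4 = 0: r = r^2 mod 47 = 27^2 = 24
  -> s = B^a = 24

Answer: 24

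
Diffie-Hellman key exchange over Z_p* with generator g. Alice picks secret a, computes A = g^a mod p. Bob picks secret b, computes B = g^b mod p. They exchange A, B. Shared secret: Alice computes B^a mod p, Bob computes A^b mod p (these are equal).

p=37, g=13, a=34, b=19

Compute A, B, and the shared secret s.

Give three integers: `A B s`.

Answer: 30 24 30

Derivation:
A = 13^34 mod 37  (bits of 34 = 100010)
  bit 0 = 1: r = r^2 * 13 mod 37 = 1^2 * 13 = 1*13 = 13
  bit 1 = 0: r = r^2 mod 37 = 13^2 = 21
  bit 2 = 0: r = r^2 mod 37 = 21^2 = 34
  bit 3 = 0: r = r^2 mod 37 = 34^2 = 9
  bit 4 = 1: r = r^2 * 13 mod 37 = 9^2 * 13 = 7*13 = 17
  bit 5 = 0: r = r^2 mod 37 = 17^2 = 30
  -> A = 30
B = 13^19 mod 37  (bits of 19 = 10011)
  bit 0 = 1: r = r^2 * 13 mod 37 = 1^2 * 13 = 1*13 = 13
  bit 1 = 0: r = r^2 mod 37 = 13^2 = 21
  bit 2 = 0: r = r^2 mod 37 = 21^2 = 34
  bit 3 = 1: r = r^2 * 13 mod 37 = 34^2 * 13 = 9*13 = 6
  bit 4 = 1: r = r^2 * 13 mod 37 = 6^2 * 13 = 36*13 = 24
  -> B = 24
s = B^a = 24^34 mod 37  (bits of 34 = 100010)
  bit 0 = 1: r = r^2 * 24 mod 37 = 1^2 * 24 = 1*24 = 24
  bit 1 = 0: r = r^2 mod 37 = 24^2 = 21
  bit 2 = 0: r = r^2 mod 37 = 21^2 = 34
  bit 3 = 0: r = r^2 mod 37 = 34^2 = 9
  bit 4 = 1: r = r^2 * 24 mod 37 = 9^2 * 24 = 7*24 = 20
  bit 5 = 0: r = r^2 mod 37 = 20^2 = 30
  -> s = B^a = 30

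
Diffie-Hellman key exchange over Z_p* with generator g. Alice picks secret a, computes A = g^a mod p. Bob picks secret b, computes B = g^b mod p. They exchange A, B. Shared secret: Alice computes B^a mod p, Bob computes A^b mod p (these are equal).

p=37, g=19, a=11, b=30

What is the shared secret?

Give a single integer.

A = 19^11 mod 37  (bits of 11 = 1011)
  bit 0 = 1: r = r^2 * 19 mod 37 = 1^2 * 19 = 1*19 = 19
  bit 1 = 0: r = r^2 mod 37 = 19^2 = 28
  bit 2 = 1: r = r^2 * 19 mod 37 = 28^2 * 19 = 7*19 = 22
  bit 3 = 1: r = r^2 * 19 mod 37 = 22^2 * 19 = 3*19 = 20
  -> A = 20
B = 19^30 mod 37  (bits of 30 = 11110)
  bit 0 = 1: r = r^2 * 19 mod 37 = 1^2 * 19 = 1*19 = 19
  bit 1 = 1: r = r^2 * 19 mod 37 = 19^2 * 19 = 28*19 = 14
  bit 2 = 1: r = r^2 * 19 mod 37 = 14^2 * 19 = 11*19 = 24
  bit 3 = 1: r = r^2 * 19 mod 37 = 24^2 * 19 = 21*19 = 29
  bit 4 = 0: r = r^2 mod 37 = 29^2 = 27
  -> B = 27
s = B^a = 27^11 mod 37  (bits of 11 = 1011)
  bit 0 = 1: r = r^2 * 27 mod 37 = 1^2 * 27 = 1*27 = 27
  bit 1 = 0: r = r^2 mod 37 = 27^2 = 26
  bit 2 = 1: r = r^2 * 27 mod 37 = 26^2 * 27 = 10*27 = 11
  bit 3 = 1: r = r^2 * 27 mod 37 = 11^2 * 27 = 10*27 = 11
  -> s = B^a = 11

Answer: 11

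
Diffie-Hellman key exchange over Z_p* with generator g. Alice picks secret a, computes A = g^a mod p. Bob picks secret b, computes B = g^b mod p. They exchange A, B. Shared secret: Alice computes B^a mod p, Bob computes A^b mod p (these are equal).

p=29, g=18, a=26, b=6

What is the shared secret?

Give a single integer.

Answer: 24

Derivation:
A = 18^26 mod 29  (bits of 26 = 11010)
  bit 0 = 1: r = r^2 * 18 mod 29 = 1^2 * 18 = 1*18 = 18
  bit 1 = 1: r = r^2 * 18 mod 29 = 18^2 * 18 = 5*18 = 3
  bit 2 = 0: r = r^2 mod 29 = 3^2 = 9
  bit 3 = 1: r = r^2 * 18 mod 29 = 9^2 * 18 = 23*18 = 8
  bit 4 = 0: r = r^2 mod 29 = 8^2 = 6
  -> A = 6
B = 18^6 mod 29  (bits of 6 = 110)
  bit 0 = 1: r = r^2 * 18 mod 29 = 1^2 * 18 = 1*18 = 18
  bit 1 = 1: r = r^2 * 18 mod 29 = 18^2 * 18 = 5*18 = 3
  bit 2 = 0: r = r^2 mod 29 = 3^2 = 9
  -> B = 9
s = B^a = 9^26 mod 29  (bits of 26 = 11010)
  bit 0 = 1: r = r^2 * 9 mod 29 = 1^2 * 9 = 1*9 = 9
  bit 1 = 1: r = r^2 * 9 mod 29 = 9^2 * 9 = 23*9 = 4
  bit 2 = 0: r = r^2 mod 29 = 4^2 = 16
  bit 3 = 1: r = r^2 * 9 mod 29 = 16^2 * 9 = 24*9 = 13
  bit 4 = 0: r = r^2 mod 29 = 13^2 = 24
  -> s = B^a = 24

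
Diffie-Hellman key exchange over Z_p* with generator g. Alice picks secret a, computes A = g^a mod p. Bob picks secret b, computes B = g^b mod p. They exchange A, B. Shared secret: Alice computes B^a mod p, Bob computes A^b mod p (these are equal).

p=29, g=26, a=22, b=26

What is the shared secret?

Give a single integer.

A = 26^22 mod 29  (bits of 22 = 10110)
  bit 0 = 1: r = r^2 * 26 mod 29 = 1^2 * 26 = 1*26 = 26
  bit 1 = 0: r = r^2 mod 29 = 26^2 = 9
  bit 2 = 1: r = r^2 * 26 mod 29 = 9^2 * 26 = 23*26 = 18
  bit 3 = 1: r = r^2 * 26 mod 29 = 18^2 * 26 = 5*26 = 14
  bit 4 = 0: r = r^2 mod 29 = 14^2 = 22
  -> A = 22
B = 26^26 mod 29  (bits of 26 = 11010)
  bit 0 = 1: r = r^2 * 26 mod 29 = 1^2 * 26 = 1*26 = 26
  bit 1 = 1: r = r^2 * 26 mod 29 = 26^2 * 26 = 9*26 = 2
  bit 2 = 0: r = r^2 mod 29 = 2^2 = 4
  bit 3 = 1: r = r^2 * 26 mod 29 = 4^2 * 26 = 16*26 = 10
  bit 4 = 0: r = r^2 mod 29 = 10^2 = 13
  -> B = 13
s = B^a = 13^22 mod 29  (bits of 22 = 10110)
  bit 0 = 1: r = r^2 * 13 mod 29 = 1^2 * 13 = 1*13 = 13
  bit 1 = 0: r = r^2 mod 29 = 13^2 = 24
  bit 2 = 1: r = r^2 * 13 mod 29 = 24^2 * 13 = 25*13 = 6
  bit 3 = 1: r = r^2 * 13 mod 29 = 6^2 * 13 = 7*13 = 4
  bit 4 = 0: r = r^2 mod 29 = 4^2 = 16
  -> s = B^a = 16

Answer: 16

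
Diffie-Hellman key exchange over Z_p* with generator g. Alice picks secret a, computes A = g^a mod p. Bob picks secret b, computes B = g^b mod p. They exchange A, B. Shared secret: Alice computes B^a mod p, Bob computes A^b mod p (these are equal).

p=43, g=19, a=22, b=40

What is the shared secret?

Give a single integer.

Answer: 38

Derivation:
A = 19^22 mod 43  (bits of 22 = 10110)
  bit 0 = 1: r = r^2 * 19 mod 43 = 1^2 * 19 = 1*19 = 19
  bit 1 = 0: r = r^2 mod 43 = 19^2 = 17
  bit 2 = 1: r = r^2 * 19 mod 43 = 17^2 * 19 = 31*19 = 30
  bit 3 = 1: r = r^2 * 19 mod 43 = 30^2 * 19 = 40*19 = 29
  bit 4 = 0: r = r^2 mod 43 = 29^2 = 24
  -> A = 24
B = 19^40 mod 43  (bits of 40 = 101000)
  bit 0 = 1: r = r^2 * 19 mod 43 = 1^2 * 19 = 1*19 = 19
  bit 1 = 0: r = r^2 mod 43 = 19^2 = 17
  bit 2 = 1: r = r^2 * 19 mod 43 = 17^2 * 19 = 31*19 = 30
  bit 3 = 0: r = r^2 mod 43 = 30^2 = 40
  bit 4 = 0: r = r^2 mod 43 = 40^2 = 9
  bit 5 = 0: r = r^2 mod 43 = 9^2 = 38
  -> B = 38
s = B^a = 38^22 mod 43  (bits of 22 = 10110)
  bit 0 = 1: r = r^2 * 38 mod 43 = 1^2 * 38 = 1*38 = 38
  bit 1 = 0: r = r^2 mod 43 = 38^2 = 25
  bit 2 = 1: r = r^2 * 38 mod 43 = 25^2 * 38 = 23*38 = 14
  bit 3 = 1: r = r^2 * 38 mod 43 = 14^2 * 38 = 24*38 = 9
  bit 4 = 0: r = r^2 mod 43 = 9^2 = 38
  -> s = B^a = 38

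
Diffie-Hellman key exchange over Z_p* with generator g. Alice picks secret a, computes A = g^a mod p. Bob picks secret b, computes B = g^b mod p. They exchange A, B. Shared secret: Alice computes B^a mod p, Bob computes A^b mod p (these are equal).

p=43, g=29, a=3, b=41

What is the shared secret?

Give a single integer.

A = 29^3 mod 43  (bits of 3 = 11)
  bit 0 = 1: r = r^2 * 29 mod 43 = 1^2 * 29 = 1*29 = 29
  bit 1 = 1: r = r^2 * 29 mod 43 = 29^2 * 29 = 24*29 = 8
  -> A = 8
B = 29^41 mod 43  (bits of 41 = 101001)
  bit 0 = 1: r = r^2 * 29 mod 43 = 1^2 * 29 = 1*29 = 29
  bit 1 = 0: r = r^2 mod 43 = 29^2 = 24
  bit 2 = 1: r = r^2 * 29 mod 43 = 24^2 * 29 = 17*29 = 20
  bit 3 = 0: r = r^2 mod 43 = 20^2 = 13
  bit 4 = 0: r = r^2 mod 43 = 13^2 = 40
  bit 5 = 1: r = r^2 * 29 mod 43 = 40^2 * 29 = 9*29 = 3
  -> B = 3
s = B^a = 3^3 mod 43  (bits of 3 = 11)
  bit 0 = 1: r = r^2 * 3 mod 43 = 1^2 * 3 = 1*3 = 3
  bit 1 = 1: r = r^2 * 3 mod 43 = 3^2 * 3 = 9*3 = 27
  -> s = B^a = 27

Answer: 27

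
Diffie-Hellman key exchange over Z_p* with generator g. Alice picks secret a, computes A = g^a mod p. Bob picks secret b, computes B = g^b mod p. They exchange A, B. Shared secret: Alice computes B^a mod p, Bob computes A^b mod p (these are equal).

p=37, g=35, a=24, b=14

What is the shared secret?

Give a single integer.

Answer: 26

Derivation:
A = 35^24 mod 37  (bits of 24 = 11000)
  bit 0 = 1: r = r^2 * 35 mod 37 = 1^2 * 35 = 1*35 = 35
  bit 1 = 1: r = r^2 * 35 mod 37 = 35^2 * 35 = 4*35 = 29
  bit 2 = 0: r = r^2 mod 37 = 29^2 = 27
  bit 3 = 0: r = r^2 mod 37 = 27^2 = 26
  bit 4 = 0: r = r^2 mod 37 = 26^2 = 10
  -> A = 10
B = 35^14 mod 37  (bits of 14 = 1110)
  bit 0 = 1: r = r^2 * 35 mod 37 = 1^2 * 35 = 1*35 = 35
  bit 1 = 1: r = r^2 * 35 mod 37 = 35^2 * 35 = 4*35 = 29
  bit 2 = 1: r = r^2 * 35 mod 37 = 29^2 * 35 = 27*35 = 20
  bit 3 = 0: r = r^2 mod 37 = 20^2 = 30
  -> B = 30
s = B^a = 30^24 mod 37  (bits of 24 = 11000)
  bit 0 = 1: r = r^2 * 30 mod 37 = 1^2 * 30 = 1*30 = 30
  bit 1 = 1: r = r^2 * 30 mod 37 = 30^2 * 30 = 12*30 = 27
  bit 2 = 0: r = r^2 mod 37 = 27^2 = 26
  bit 3 = 0: r = r^2 mod 37 = 26^2 = 10
  bit 4 = 0: r = r^2 mod 37 = 10^2 = 26
  -> s = B^a = 26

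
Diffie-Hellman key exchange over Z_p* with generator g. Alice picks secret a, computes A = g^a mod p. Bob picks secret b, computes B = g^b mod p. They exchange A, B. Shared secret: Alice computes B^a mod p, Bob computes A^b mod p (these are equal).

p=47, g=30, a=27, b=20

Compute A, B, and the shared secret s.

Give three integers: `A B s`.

A = 30^27 mod 47  (bits of 27 = 11011)
  bit 0 = 1: r = r^2 * 30 mod 47 = 1^2 * 30 = 1*30 = 30
  bit 1 = 1: r = r^2 * 30 mod 47 = 30^2 * 30 = 7*30 = 22
  bit 2 = 0: r = r^2 mod 47 = 22^2 = 14
  bit 3 = 1: r = r^2 * 30 mod 47 = 14^2 * 30 = 8*30 = 5
  bit 4 = 1: r = r^2 * 30 mod 47 = 5^2 * 30 = 25*30 = 45
  -> A = 45
B = 30^20 mod 47  (bits of 20 = 10100)
  bit 0 = 1: r = r^2 * 30 mod 47 = 1^2 * 30 = 1*30 = 30
  bit 1 = 0: r = r^2 mod 47 = 30^2 = 7
  bit 2 = 1: r = r^2 * 30 mod 47 = 7^2 * 30 = 2*30 = 13
  bit 3 = 0: r = r^2 mod 47 = 13^2 = 28
  bit 4 = 0: r = r^2 mod 47 = 28^2 = 32
  -> B = 32
s = B^a = 32^27 mod 47  (bits of 27 = 11011)
  bit 0 = 1: r = r^2 * 32 mod 47 = 1^2 * 32 = 1*32 = 32
  bit 1 = 1: r = r^2 * 32 mod 47 = 32^2 * 32 = 37*32 = 9
  bit 2 = 0: r = r^2 mod 47 = 9^2 = 34
  bit 3 = 1: r = r^2 * 32 mod 47 = 34^2 * 32 = 28*32 = 3
  bit 4 = 1: r = r^2 * 32 mod 47 = 3^2 * 32 = 9*32 = 6
  -> s = B^a = 6

Answer: 45 32 6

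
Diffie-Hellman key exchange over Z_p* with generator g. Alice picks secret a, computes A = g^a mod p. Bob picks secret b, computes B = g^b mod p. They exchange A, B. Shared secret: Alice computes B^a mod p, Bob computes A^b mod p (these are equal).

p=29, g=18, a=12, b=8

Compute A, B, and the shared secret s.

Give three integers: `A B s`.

A = 18^12 mod 29  (bits of 12 = 1100)
  bit 0 = 1: r = r^2 * 18 mod 29 = 1^2 * 18 = 1*18 = 18
  bit 1 = 1: r = r^2 * 18 mod 29 = 18^2 * 18 = 5*18 = 3
  bit 2 = 0: r = r^2 mod 29 = 3^2 = 9
  bit 3 = 0: r = r^2 mod 29 = 9^2 = 23
  -> A = 23
B = 18^8 mod 29  (bits of 8 = 1000)
  bit 0 = 1: r = r^2 * 18 mod 29 = 1^2 * 18 = 1*18 = 18
  bit 1 = 0: r = r^2 mod 29 = 18^2 = 5
  bit 2 = 0: r = r^2 mod 29 = 5^2 = 25
  bit 3 = 0: r = r^2 mod 29 = 25^2 = 16
  -> B = 16
s = B^a = 16^12 mod 29  (bits of 12 = 1100)
  bit 0 = 1: r = r^2 * 16 mod 29 = 1^2 * 16 = 1*16 = 16
  bit 1 = 1: r = r^2 * 16 mod 29 = 16^2 * 16 = 24*16 = 7
  bit 2 = 0: r = r^2 mod 29 = 7^2 = 20
  bit 3 = 0: r = r^2 mod 29 = 20^2 = 23
  -> s = B^a = 23

Answer: 23 16 23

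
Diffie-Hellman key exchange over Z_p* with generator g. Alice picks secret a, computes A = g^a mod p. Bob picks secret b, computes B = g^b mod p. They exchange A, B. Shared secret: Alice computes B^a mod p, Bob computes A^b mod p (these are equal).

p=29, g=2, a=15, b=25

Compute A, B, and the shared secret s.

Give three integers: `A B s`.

A = 2^15 mod 29  (bits of 15 = 1111)
  bit 0 = 1: r = r^2 * 2 mod 29 = 1^2 * 2 = 1*2 = 2
  bit 1 = 1: r = r^2 * 2 mod 29 = 2^2 * 2 = 4*2 = 8
  bit 2 = 1: r = r^2 * 2 mod 29 = 8^2 * 2 = 6*2 = 12
  bit 3 = 1: r = r^2 * 2 mod 29 = 12^2 * 2 = 28*2 = 27
  -> A = 27
B = 2^25 mod 29  (bits of 25 = 11001)
  bit 0 = 1: r = r^2 * 2 mod 29 = 1^2 * 2 = 1*2 = 2
  bit 1 = 1: r = r^2 * 2 mod 29 = 2^2 * 2 = 4*2 = 8
  bit 2 = 0: r = r^2 mod 29 = 8^2 = 6
  bit 3 = 0: r = r^2 mod 29 = 6^2 = 7
  bit 4 = 1: r = r^2 * 2 mod 29 = 7^2 * 2 = 20*2 = 11
  -> B = 11
s = B^a = 11^15 mod 29  (bits of 15 = 1111)
  bit 0 = 1: r = r^2 * 11 mod 29 = 1^2 * 11 = 1*11 = 11
  bit 1 = 1: r = r^2 * 11 mod 29 = 11^2 * 11 = 5*11 = 26
  bit 2 = 1: r = r^2 * 11 mod 29 = 26^2 * 11 = 9*11 = 12
  bit 3 = 1: r = r^2 * 11 mod 29 = 12^2 * 11 = 28*11 = 18
  -> s = B^a = 18

Answer: 27 11 18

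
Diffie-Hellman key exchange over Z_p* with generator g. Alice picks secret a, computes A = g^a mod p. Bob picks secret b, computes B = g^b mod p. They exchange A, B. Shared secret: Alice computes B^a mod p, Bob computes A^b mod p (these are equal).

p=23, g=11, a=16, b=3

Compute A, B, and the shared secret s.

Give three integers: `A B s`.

A = 11^16 mod 23  (bits of 16 = 10000)
  bit 0 = 1: r = r^2 * 11 mod 23 = 1^2 * 11 = 1*11 = 11
  bit 1 = 0: r = r^2 mod 23 = 11^2 = 6
  bit 2 = 0: r = r^2 mod 23 = 6^2 = 13
  bit 3 = 0: r = r^2 mod 23 = 13^2 = 8
  bit 4 = 0: r = r^2 mod 23 = 8^2 = 18
  -> A = 18
B = 11^3 mod 23  (bits of 3 = 11)
  bit 0 = 1: r = r^2 * 11 mod 23 = 1^2 * 11 = 1*11 = 11
  bit 1 = 1: r = r^2 * 11 mod 23 = 11^2 * 11 = 6*11 = 20
  -> B = 20
s = B^a = 20^16 mod 23  (bits of 16 = 10000)
  bit 0 = 1: r = r^2 * 20 mod 23 = 1^2 * 20 = 1*20 = 20
  bit 1 = 0: r = r^2 mod 23 = 20^2 = 9
  bit 2 = 0: r = r^2 mod 23 = 9^2 = 12
  bit 3 = 0: r = r^2 mod 23 = 12^2 = 6
  bit 4 = 0: r = r^2 mod 23 = 6^2 = 13
  -> s = B^a = 13

Answer: 18 20 13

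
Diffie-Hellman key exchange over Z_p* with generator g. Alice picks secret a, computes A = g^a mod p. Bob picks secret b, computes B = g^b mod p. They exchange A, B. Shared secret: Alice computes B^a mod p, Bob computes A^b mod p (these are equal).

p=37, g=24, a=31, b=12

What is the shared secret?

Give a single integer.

Answer: 10

Derivation:
A = 24^31 mod 37  (bits of 31 = 11111)
  bit 0 = 1: r = r^2 * 24 mod 37 = 1^2 * 24 = 1*24 = 24
  bit 1 = 1: r = r^2 * 24 mod 37 = 24^2 * 24 = 21*24 = 23
  bit 2 = 1: r = r^2 * 24 mod 37 = 23^2 * 24 = 11*24 = 5
  bit 3 = 1: r = r^2 * 24 mod 37 = 5^2 * 24 = 25*24 = 8
  bit 4 = 1: r = r^2 * 24 mod 37 = 8^2 * 24 = 27*24 = 19
  -> A = 19
B = 24^12 mod 37  (bits of 12 = 1100)
  bit 0 = 1: r = r^2 * 24 mod 37 = 1^2 * 24 = 1*24 = 24
  bit 1 = 1: r = r^2 * 24 mod 37 = 24^2 * 24 = 21*24 = 23
  bit 2 = 0: r = r^2 mod 37 = 23^2 = 11
  bit 3 = 0: r = r^2 mod 37 = 11^2 = 10
  -> B = 10
s = B^a = 10^31 mod 37  (bits of 31 = 11111)
  bit 0 = 1: r = r^2 * 10 mod 37 = 1^2 * 10 = 1*10 = 10
  bit 1 = 1: r = r^2 * 10 mod 37 = 10^2 * 10 = 26*10 = 1
  bit 2 = 1: r = r^2 * 10 mod 37 = 1^2 * 10 = 1*10 = 10
  bit 3 = 1: r = r^2 * 10 mod 37 = 10^2 * 10 = 26*10 = 1
  bit 4 = 1: r = r^2 * 10 mod 37 = 1^2 * 10 = 1*10 = 10
  -> s = B^a = 10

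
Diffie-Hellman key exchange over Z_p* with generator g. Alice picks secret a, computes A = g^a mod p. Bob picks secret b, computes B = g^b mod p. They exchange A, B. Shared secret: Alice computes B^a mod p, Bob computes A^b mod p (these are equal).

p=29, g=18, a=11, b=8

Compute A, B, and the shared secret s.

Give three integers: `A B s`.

Answer: 19 16 25

Derivation:
A = 18^11 mod 29  (bits of 11 = 1011)
  bit 0 = 1: r = r^2 * 18 mod 29 = 1^2 * 18 = 1*18 = 18
  bit 1 = 0: r = r^2 mod 29 = 18^2 = 5
  bit 2 = 1: r = r^2 * 18 mod 29 = 5^2 * 18 = 25*18 = 15
  bit 3 = 1: r = r^2 * 18 mod 29 = 15^2 * 18 = 22*18 = 19
  -> A = 19
B = 18^8 mod 29  (bits of 8 = 1000)
  bit 0 = 1: r = r^2 * 18 mod 29 = 1^2 * 18 = 1*18 = 18
  bit 1 = 0: r = r^2 mod 29 = 18^2 = 5
  bit 2 = 0: r = r^2 mod 29 = 5^2 = 25
  bit 3 = 0: r = r^2 mod 29 = 25^2 = 16
  -> B = 16
s = B^a = 16^11 mod 29  (bits of 11 = 1011)
  bit 0 = 1: r = r^2 * 16 mod 29 = 1^2 * 16 = 1*16 = 16
  bit 1 = 0: r = r^2 mod 29 = 16^2 = 24
  bit 2 = 1: r = r^2 * 16 mod 29 = 24^2 * 16 = 25*16 = 23
  bit 3 = 1: r = r^2 * 16 mod 29 = 23^2 * 16 = 7*16 = 25
  -> s = B^a = 25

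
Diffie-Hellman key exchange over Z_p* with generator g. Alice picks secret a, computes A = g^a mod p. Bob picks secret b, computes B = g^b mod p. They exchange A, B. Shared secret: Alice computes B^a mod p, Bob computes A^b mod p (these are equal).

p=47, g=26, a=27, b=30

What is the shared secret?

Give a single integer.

Answer: 36

Derivation:
A = 26^27 mod 47  (bits of 27 = 11011)
  bit 0 = 1: r = r^2 * 26 mod 47 = 1^2 * 26 = 1*26 = 26
  bit 1 = 1: r = r^2 * 26 mod 47 = 26^2 * 26 = 18*26 = 45
  bit 2 = 0: r = r^2 mod 47 = 45^2 = 4
  bit 3 = 1: r = r^2 * 26 mod 47 = 4^2 * 26 = 16*26 = 40
  bit 4 = 1: r = r^2 * 26 mod 47 = 40^2 * 26 = 2*26 = 5
  -> A = 5
B = 26^30 mod 47  (bits of 30 = 11110)
  bit 0 = 1: r = r^2 * 26 mod 47 = 1^2 * 26 = 1*26 = 26
  bit 1 = 1: r = r^2 * 26 mod 47 = 26^2 * 26 = 18*26 = 45
  bit 2 = 1: r = r^2 * 26 mod 47 = 45^2 * 26 = 4*26 = 10
  bit 3 = 1: r = r^2 * 26 mod 47 = 10^2 * 26 = 6*26 = 15
  bit 4 = 0: r = r^2 mod 47 = 15^2 = 37
  -> B = 37
s = B^a = 37^27 mod 47  (bits of 27 = 11011)
  bit 0 = 1: r = r^2 * 37 mod 47 = 1^2 * 37 = 1*37 = 37
  bit 1 = 1: r = r^2 * 37 mod 47 = 37^2 * 37 = 6*37 = 34
  bit 2 = 0: r = r^2 mod 47 = 34^2 = 28
  bit 3 = 1: r = r^2 * 37 mod 47 = 28^2 * 37 = 32*37 = 9
  bit 4 = 1: r = r^2 * 37 mod 47 = 9^2 * 37 = 34*37 = 36
  -> s = B^a = 36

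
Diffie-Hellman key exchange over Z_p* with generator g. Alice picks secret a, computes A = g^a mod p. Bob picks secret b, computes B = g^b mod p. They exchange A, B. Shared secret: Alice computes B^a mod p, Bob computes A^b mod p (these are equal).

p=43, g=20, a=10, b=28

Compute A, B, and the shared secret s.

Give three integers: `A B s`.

Answer: 31 6 6

Derivation:
A = 20^10 mod 43  (bits of 10 = 1010)
  bit 0 = 1: r = r^2 * 20 mod 43 = 1^2 * 20 = 1*20 = 20
  bit 1 = 0: r = r^2 mod 43 = 20^2 = 13
  bit 2 = 1: r = r^2 * 20 mod 43 = 13^2 * 20 = 40*20 = 26
  bit 3 = 0: r = r^2 mod 43 = 26^2 = 31
  -> A = 31
B = 20^28 mod 43  (bits of 28 = 11100)
  bit 0 = 1: r = r^2 * 20 mod 43 = 1^2 * 20 = 1*20 = 20
  bit 1 = 1: r = r^2 * 20 mod 43 = 20^2 * 20 = 13*20 = 2
  bit 2 = 1: r = r^2 * 20 mod 43 = 2^2 * 20 = 4*20 = 37
  bit 3 = 0: r = r^2 mod 43 = 37^2 = 36
  bit 4 = 0: r = r^2 mod 43 = 36^2 = 6
  -> B = 6
s = B^a = 6^10 mod 43  (bits of 10 = 1010)
  bit 0 = 1: r = r^2 * 6 mod 43 = 1^2 * 6 = 1*6 = 6
  bit 1 = 0: r = r^2 mod 43 = 6^2 = 36
  bit 2 = 1: r = r^2 * 6 mod 43 = 36^2 * 6 = 6*6 = 36
  bit 3 = 0: r = r^2 mod 43 = 36^2 = 6
  -> s = B^a = 6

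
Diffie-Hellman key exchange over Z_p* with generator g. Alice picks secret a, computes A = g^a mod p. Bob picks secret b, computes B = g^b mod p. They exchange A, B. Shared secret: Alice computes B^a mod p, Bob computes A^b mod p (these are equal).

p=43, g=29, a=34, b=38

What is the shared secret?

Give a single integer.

Answer: 10

Derivation:
A = 29^34 mod 43  (bits of 34 = 100010)
  bit 0 = 1: r = r^2 * 29 mod 43 = 1^2 * 29 = 1*29 = 29
  bit 1 = 0: r = r^2 mod 43 = 29^2 = 24
  bit 2 = 0: r = r^2 mod 43 = 24^2 = 17
  bit 3 = 0: r = r^2 mod 43 = 17^2 = 31
  bit 4 = 1: r = r^2 * 29 mod 43 = 31^2 * 29 = 15*29 = 5
  bit 5 = 0: r = r^2 mod 43 = 5^2 = 25
  -> A = 25
B = 29^38 mod 43  (bits of 38 = 100110)
  bit 0 = 1: r = r^2 * 29 mod 43 = 1^2 * 29 = 1*29 = 29
  bit 1 = 0: r = r^2 mod 43 = 29^2 = 24
  bit 2 = 0: r = r^2 mod 43 = 24^2 = 17
  bit 3 = 1: r = r^2 * 29 mod 43 = 17^2 * 29 = 31*29 = 39
  bit 4 = 1: r = r^2 * 29 mod 43 = 39^2 * 29 = 16*29 = 34
  bit 5 = 0: r = r^2 mod 43 = 34^2 = 38
  -> B = 38
s = B^a = 38^34 mod 43  (bits of 34 = 100010)
  bit 0 = 1: r = r^2 * 38 mod 43 = 1^2 * 38 = 1*38 = 38
  bit 1 = 0: r = r^2 mod 43 = 38^2 = 25
  bit 2 = 0: r = r^2 mod 43 = 25^2 = 23
  bit 3 = 0: r = r^2 mod 43 = 23^2 = 13
  bit 4 = 1: r = r^2 * 38 mod 43 = 13^2 * 38 = 40*38 = 15
  bit 5 = 0: r = r^2 mod 43 = 15^2 = 10
  -> s = B^a = 10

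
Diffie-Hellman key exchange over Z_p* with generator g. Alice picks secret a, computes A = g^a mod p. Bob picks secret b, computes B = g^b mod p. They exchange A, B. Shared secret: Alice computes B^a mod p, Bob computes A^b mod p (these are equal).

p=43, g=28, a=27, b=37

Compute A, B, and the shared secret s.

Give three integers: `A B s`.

Answer: 32 26 8

Derivation:
A = 28^27 mod 43  (bits of 27 = 11011)
  bit 0 = 1: r = r^2 * 28 mod 43 = 1^2 * 28 = 1*28 = 28
  bit 1 = 1: r = r^2 * 28 mod 43 = 28^2 * 28 = 10*28 = 22
  bit 2 = 0: r = r^2 mod 43 = 22^2 = 11
  bit 3 = 1: r = r^2 * 28 mod 43 = 11^2 * 28 = 35*28 = 34
  bit 4 = 1: r = r^2 * 28 mod 43 = 34^2 * 28 = 38*28 = 32
  -> A = 32
B = 28^37 mod 43  (bits of 37 = 100101)
  bit 0 = 1: r = r^2 * 28 mod 43 = 1^2 * 28 = 1*28 = 28
  bit 1 = 0: r = r^2 mod 43 = 28^2 = 10
  bit 2 = 0: r = r^2 mod 43 = 10^2 = 14
  bit 3 = 1: r = r^2 * 28 mod 43 = 14^2 * 28 = 24*28 = 27
  bit 4 = 0: r = r^2 mod 43 = 27^2 = 41
  bit 5 = 1: r = r^2 * 28 mod 43 = 41^2 * 28 = 4*28 = 26
  -> B = 26
s = B^a = 26^27 mod 43  (bits of 27 = 11011)
  bit 0 = 1: r = r^2 * 26 mod 43 = 1^2 * 26 = 1*26 = 26
  bit 1 = 1: r = r^2 * 26 mod 43 = 26^2 * 26 = 31*26 = 32
  bit 2 = 0: r = r^2 mod 43 = 32^2 = 35
  bit 3 = 1: r = r^2 * 26 mod 43 = 35^2 * 26 = 21*26 = 30
  bit 4 = 1: r = r^2 * 26 mod 43 = 30^2 * 26 = 40*26 = 8
  -> s = B^a = 8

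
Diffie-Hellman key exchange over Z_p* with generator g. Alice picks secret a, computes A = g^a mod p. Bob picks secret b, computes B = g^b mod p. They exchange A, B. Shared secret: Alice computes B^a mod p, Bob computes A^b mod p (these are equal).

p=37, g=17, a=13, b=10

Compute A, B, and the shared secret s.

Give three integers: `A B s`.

Answer: 35 28 25

Derivation:
A = 17^13 mod 37  (bits of 13 = 1101)
  bit 0 = 1: r = r^2 * 17 mod 37 = 1^2 * 17 = 1*17 = 17
  bit 1 = 1: r = r^2 * 17 mod 37 = 17^2 * 17 = 30*17 = 29
  bit 2 = 0: r = r^2 mod 37 = 29^2 = 27
  bit 3 = 1: r = r^2 * 17 mod 37 = 27^2 * 17 = 26*17 = 35
  -> A = 35
B = 17^10 mod 37  (bits of 10 = 1010)
  bit 0 = 1: r = r^2 * 17 mod 37 = 1^2 * 17 = 1*17 = 17
  bit 1 = 0: r = r^2 mod 37 = 17^2 = 30
  bit 2 = 1: r = r^2 * 17 mod 37 = 30^2 * 17 = 12*17 = 19
  bit 3 = 0: r = r^2 mod 37 = 19^2 = 28
  -> B = 28
s = B^a = 28^13 mod 37  (bits of 13 = 1101)
  bit 0 = 1: r = r^2 * 28 mod 37 = 1^2 * 28 = 1*28 = 28
  bit 1 = 1: r = r^2 * 28 mod 37 = 28^2 * 28 = 7*28 = 11
  bit 2 = 0: r = r^2 mod 37 = 11^2 = 10
  bit 3 = 1: r = r^2 * 28 mod 37 = 10^2 * 28 = 26*28 = 25
  -> s = B^a = 25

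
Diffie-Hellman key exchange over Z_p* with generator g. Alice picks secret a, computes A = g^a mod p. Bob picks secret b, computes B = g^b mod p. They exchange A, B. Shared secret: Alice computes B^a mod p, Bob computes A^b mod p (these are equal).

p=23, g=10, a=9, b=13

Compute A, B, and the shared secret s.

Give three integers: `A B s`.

Answer: 20 15 14

Derivation:
A = 10^9 mod 23  (bits of 9 = 1001)
  bit 0 = 1: r = r^2 * 10 mod 23 = 1^2 * 10 = 1*10 = 10
  bit 1 = 0: r = r^2 mod 23 = 10^2 = 8
  bit 2 = 0: r = r^2 mod 23 = 8^2 = 18
  bit 3 = 1: r = r^2 * 10 mod 23 = 18^2 * 10 = 2*10 = 20
  -> A = 20
B = 10^13 mod 23  (bits of 13 = 1101)
  bit 0 = 1: r = r^2 * 10 mod 23 = 1^2 * 10 = 1*10 = 10
  bit 1 = 1: r = r^2 * 10 mod 23 = 10^2 * 10 = 8*10 = 11
  bit 2 = 0: r = r^2 mod 23 = 11^2 = 6
  bit 3 = 1: r = r^2 * 10 mod 23 = 6^2 * 10 = 13*10 = 15
  -> B = 15
s = B^a = 15^9 mod 23  (bits of 9 = 1001)
  bit 0 = 1: r = r^2 * 15 mod 23 = 1^2 * 15 = 1*15 = 15
  bit 1 = 0: r = r^2 mod 23 = 15^2 = 18
  bit 2 = 0: r = r^2 mod 23 = 18^2 = 2
  bit 3 = 1: r = r^2 * 15 mod 23 = 2^2 * 15 = 4*15 = 14
  -> s = B^a = 14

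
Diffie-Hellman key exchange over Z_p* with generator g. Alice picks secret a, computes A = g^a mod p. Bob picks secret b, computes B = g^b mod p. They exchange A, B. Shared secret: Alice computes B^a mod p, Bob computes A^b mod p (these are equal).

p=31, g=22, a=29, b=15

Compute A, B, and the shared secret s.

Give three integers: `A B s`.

Answer: 24 30 30

Derivation:
A = 22^29 mod 31  (bits of 29 = 11101)
  bit 0 = 1: r = r^2 * 22 mod 31 = 1^2 * 22 = 1*22 = 22
  bit 1 = 1: r = r^2 * 22 mod 31 = 22^2 * 22 = 19*22 = 15
  bit 2 = 1: r = r^2 * 22 mod 31 = 15^2 * 22 = 8*22 = 21
  bit 3 = 0: r = r^2 mod 31 = 21^2 = 7
  bit 4 = 1: r = r^2 * 22 mod 31 = 7^2 * 22 = 18*22 = 24
  -> A = 24
B = 22^15 mod 31  (bits of 15 = 1111)
  bit 0 = 1: r = r^2 * 22 mod 31 = 1^2 * 22 = 1*22 = 22
  bit 1 = 1: r = r^2 * 22 mod 31 = 22^2 * 22 = 19*22 = 15
  bit 2 = 1: r = r^2 * 22 mod 31 = 15^2 * 22 = 8*22 = 21
  bit 3 = 1: r = r^2 * 22 mod 31 = 21^2 * 22 = 7*22 = 30
  -> B = 30
s = B^a = 30^29 mod 31  (bits of 29 = 11101)
  bit 0 = 1: r = r^2 * 30 mod 31 = 1^2 * 30 = 1*30 = 30
  bit 1 = 1: r = r^2 * 30 mod 31 = 30^2 * 30 = 1*30 = 30
  bit 2 = 1: r = r^2 * 30 mod 31 = 30^2 * 30 = 1*30 = 30
  bit 3 = 0: r = r^2 mod 31 = 30^2 = 1
  bit 4 = 1: r = r^2 * 30 mod 31 = 1^2 * 30 = 1*30 = 30
  -> s = B^a = 30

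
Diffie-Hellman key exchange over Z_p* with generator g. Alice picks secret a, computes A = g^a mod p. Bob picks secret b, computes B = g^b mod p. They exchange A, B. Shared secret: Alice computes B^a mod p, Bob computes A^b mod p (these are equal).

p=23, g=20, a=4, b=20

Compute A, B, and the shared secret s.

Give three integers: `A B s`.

A = 20^4 mod 23  (bits of 4 = 100)
  bit 0 = 1: r = r^2 * 20 mod 23 = 1^2 * 20 = 1*20 = 20
  bit 1 = 0: r = r^2 mod 23 = 20^2 = 9
  bit 2 = 0: r = r^2 mod 23 = 9^2 = 12
  -> A = 12
B = 20^20 mod 23  (bits of 20 = 10100)
  bit 0 = 1: r = r^2 * 20 mod 23 = 1^2 * 20 = 1*20 = 20
  bit 1 = 0: r = r^2 mod 23 = 20^2 = 9
  bit 2 = 1: r = r^2 * 20 mod 23 = 9^2 * 20 = 12*20 = 10
  bit 3 = 0: r = r^2 mod 23 = 10^2 = 8
  bit 4 = 0: r = r^2 mod 23 = 8^2 = 18
  -> B = 18
s = B^a = 18^4 mod 23  (bits of 4 = 100)
  bit 0 = 1: r = r^2 * 18 mod 23 = 1^2 * 18 = 1*18 = 18
  bit 1 = 0: r = r^2 mod 23 = 18^2 = 2
  bit 2 = 0: r = r^2 mod 23 = 2^2 = 4
  -> s = B^a = 4

Answer: 12 18 4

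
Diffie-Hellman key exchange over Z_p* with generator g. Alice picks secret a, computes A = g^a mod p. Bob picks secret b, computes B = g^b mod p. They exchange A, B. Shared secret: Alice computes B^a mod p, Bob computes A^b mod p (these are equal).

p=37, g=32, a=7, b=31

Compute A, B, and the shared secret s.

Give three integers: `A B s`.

Answer: 19 13 32

Derivation:
A = 32^7 mod 37  (bits of 7 = 111)
  bit 0 = 1: r = r^2 * 32 mod 37 = 1^2 * 32 = 1*32 = 32
  bit 1 = 1: r = r^2 * 32 mod 37 = 32^2 * 32 = 25*32 = 23
  bit 2 = 1: r = r^2 * 32 mod 37 = 23^2 * 32 = 11*32 = 19
  -> A = 19
B = 32^31 mod 37  (bits of 31 = 11111)
  bit 0 = 1: r = r^2 * 32 mod 37 = 1^2 * 32 = 1*32 = 32
  bit 1 = 1: r = r^2 * 32 mod 37 = 32^2 * 32 = 25*32 = 23
  bit 2 = 1: r = r^2 * 32 mod 37 = 23^2 * 32 = 11*32 = 19
  bit 3 = 1: r = r^2 * 32 mod 37 = 19^2 * 32 = 28*32 = 8
  bit 4 = 1: r = r^2 * 32 mod 37 = 8^2 * 32 = 27*32 = 13
  -> B = 13
s = B^a = 13^7 mod 37  (bits of 7 = 111)
  bit 0 = 1: r = r^2 * 13 mod 37 = 1^2 * 13 = 1*13 = 13
  bit 1 = 1: r = r^2 * 13 mod 37 = 13^2 * 13 = 21*13 = 14
  bit 2 = 1: r = r^2 * 13 mod 37 = 14^2 * 13 = 11*13 = 32
  -> s = B^a = 32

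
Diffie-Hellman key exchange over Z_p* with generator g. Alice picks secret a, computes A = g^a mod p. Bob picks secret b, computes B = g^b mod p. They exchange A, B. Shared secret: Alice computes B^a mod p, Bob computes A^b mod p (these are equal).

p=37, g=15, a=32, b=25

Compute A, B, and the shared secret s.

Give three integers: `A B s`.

Answer: 33 2 7

Derivation:
A = 15^32 mod 37  (bits of 32 = 100000)
  bit 0 = 1: r = r^2 * 15 mod 37 = 1^2 * 15 = 1*15 = 15
  bit 1 = 0: r = r^2 mod 37 = 15^2 = 3
  bit 2 = 0: r = r^2 mod 37 = 3^2 = 9
  bit 3 = 0: r = r^2 mod 37 = 9^2 = 7
  bit 4 = 0: r = r^2 mod 37 = 7^2 = 12
  bit 5 = 0: r = r^2 mod 37 = 12^2 = 33
  -> A = 33
B = 15^25 mod 37  (bits of 25 = 11001)
  bit 0 = 1: r = r^2 * 15 mod 37 = 1^2 * 15 = 1*15 = 15
  bit 1 = 1: r = r^2 * 15 mod 37 = 15^2 * 15 = 3*15 = 8
  bit 2 = 0: r = r^2 mod 37 = 8^2 = 27
  bit 3 = 0: r = r^2 mod 37 = 27^2 = 26
  bit 4 = 1: r = r^2 * 15 mod 37 = 26^2 * 15 = 10*15 = 2
  -> B = 2
s = B^a = 2^32 mod 37  (bits of 32 = 100000)
  bit 0 = 1: r = r^2 * 2 mod 37 = 1^2 * 2 = 1*2 = 2
  bit 1 = 0: r = r^2 mod 37 = 2^2 = 4
  bit 2 = 0: r = r^2 mod 37 = 4^2 = 16
  bit 3 = 0: r = r^2 mod 37 = 16^2 = 34
  bit 4 = 0: r = r^2 mod 37 = 34^2 = 9
  bit 5 = 0: r = r^2 mod 37 = 9^2 = 7
  -> s = B^a = 7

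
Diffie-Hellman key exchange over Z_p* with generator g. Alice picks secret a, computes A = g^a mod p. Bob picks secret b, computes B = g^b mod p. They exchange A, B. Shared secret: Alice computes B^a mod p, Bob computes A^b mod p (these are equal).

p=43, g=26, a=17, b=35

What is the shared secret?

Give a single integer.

A = 26^17 mod 43  (bits of 17 = 10001)
  bit 0 = 1: r = r^2 * 26 mod 43 = 1^2 * 26 = 1*26 = 26
  bit 1 = 0: r = r^2 mod 43 = 26^2 = 31
  bit 2 = 0: r = r^2 mod 43 = 31^2 = 15
  bit 3 = 0: r = r^2 mod 43 = 15^2 = 10
  bit 4 = 1: r = r^2 * 26 mod 43 = 10^2 * 26 = 14*26 = 20
  -> A = 20
B = 26^35 mod 43  (bits of 35 = 100011)
  bit 0 = 1: r = r^2 * 26 mod 43 = 1^2 * 26 = 1*26 = 26
  bit 1 = 0: r = r^2 mod 43 = 26^2 = 31
  bit 2 = 0: r = r^2 mod 43 = 31^2 = 15
  bit 3 = 0: r = r^2 mod 43 = 15^2 = 10
  bit 4 = 1: r = r^2 * 26 mod 43 = 10^2 * 26 = 14*26 = 20
  bit 5 = 1: r = r^2 * 26 mod 43 = 20^2 * 26 = 13*26 = 37
  -> B = 37
s = B^a = 37^17 mod 43  (bits of 17 = 10001)
  bit 0 = 1: r = r^2 * 37 mod 43 = 1^2 * 37 = 1*37 = 37
  bit 1 = 0: r = r^2 mod 43 = 37^2 = 36
  bit 2 = 0: r = r^2 mod 43 = 36^2 = 6
  bit 3 = 0: r = r^2 mod 43 = 6^2 = 36
  bit 4 = 1: r = r^2 * 37 mod 43 = 36^2 * 37 = 6*37 = 7
  -> s = B^a = 7

Answer: 7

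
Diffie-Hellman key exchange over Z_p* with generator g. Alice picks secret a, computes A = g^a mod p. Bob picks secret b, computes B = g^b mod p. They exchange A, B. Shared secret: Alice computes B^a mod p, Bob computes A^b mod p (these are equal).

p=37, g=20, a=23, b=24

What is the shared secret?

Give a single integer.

Answer: 26

Derivation:
A = 20^23 mod 37  (bits of 23 = 10111)
  bit 0 = 1: r = r^2 * 20 mod 37 = 1^2 * 20 = 1*20 = 20
  bit 1 = 0: r = r^2 mod 37 = 20^2 = 30
  bit 2 = 1: r = r^2 * 20 mod 37 = 30^2 * 20 = 12*20 = 18
  bit 3 = 1: r = r^2 * 20 mod 37 = 18^2 * 20 = 28*20 = 5
  bit 4 = 1: r = r^2 * 20 mod 37 = 5^2 * 20 = 25*20 = 19
  -> A = 19
B = 20^24 mod 37  (bits of 24 = 11000)
  bit 0 = 1: r = r^2 * 20 mod 37 = 1^2 * 20 = 1*20 = 20
  bit 1 = 1: r = r^2 * 20 mod 37 = 20^2 * 20 = 30*20 = 8
  bit 2 = 0: r = r^2 mod 37 = 8^2 = 27
  bit 3 = 0: r = r^2 mod 37 = 27^2 = 26
  bit 4 = 0: r = r^2 mod 37 = 26^2 = 10
  -> B = 10
s = B^a = 10^23 mod 37  (bits of 23 = 10111)
  bit 0 = 1: r = r^2 * 10 mod 37 = 1^2 * 10 = 1*10 = 10
  bit 1 = 0: r = r^2 mod 37 = 10^2 = 26
  bit 2 = 1: r = r^2 * 10 mod 37 = 26^2 * 10 = 10*10 = 26
  bit 3 = 1: r = r^2 * 10 mod 37 = 26^2 * 10 = 10*10 = 26
  bit 4 = 1: r = r^2 * 10 mod 37 = 26^2 * 10 = 10*10 = 26
  -> s = B^a = 26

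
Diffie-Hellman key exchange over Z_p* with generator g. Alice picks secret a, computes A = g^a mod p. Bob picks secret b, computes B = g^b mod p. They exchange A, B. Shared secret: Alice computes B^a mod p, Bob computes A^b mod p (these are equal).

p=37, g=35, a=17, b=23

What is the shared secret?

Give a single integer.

Answer: 15

Derivation:
A = 35^17 mod 37  (bits of 17 = 10001)
  bit 0 = 1: r = r^2 * 35 mod 37 = 1^2 * 35 = 1*35 = 35
  bit 1 = 0: r = r^2 mod 37 = 35^2 = 4
  bit 2 = 0: r = r^2 mod 37 = 4^2 = 16
  bit 3 = 0: r = r^2 mod 37 = 16^2 = 34
  bit 4 = 1: r = r^2 * 35 mod 37 = 34^2 * 35 = 9*35 = 19
  -> A = 19
B = 35^23 mod 37  (bits of 23 = 10111)
  bit 0 = 1: r = r^2 * 35 mod 37 = 1^2 * 35 = 1*35 = 35
  bit 1 = 0: r = r^2 mod 37 = 35^2 = 4
  bit 2 = 1: r = r^2 * 35 mod 37 = 4^2 * 35 = 16*35 = 5
  bit 3 = 1: r = r^2 * 35 mod 37 = 5^2 * 35 = 25*35 = 24
  bit 4 = 1: r = r^2 * 35 mod 37 = 24^2 * 35 = 21*35 = 32
  -> B = 32
s = B^a = 32^17 mod 37  (bits of 17 = 10001)
  bit 0 = 1: r = r^2 * 32 mod 37 = 1^2 * 32 = 1*32 = 32
  bit 1 = 0: r = r^2 mod 37 = 32^2 = 25
  bit 2 = 0: r = r^2 mod 37 = 25^2 = 33
  bit 3 = 0: r = r^2 mod 37 = 33^2 = 16
  bit 4 = 1: r = r^2 * 32 mod 37 = 16^2 * 32 = 34*32 = 15
  -> s = B^a = 15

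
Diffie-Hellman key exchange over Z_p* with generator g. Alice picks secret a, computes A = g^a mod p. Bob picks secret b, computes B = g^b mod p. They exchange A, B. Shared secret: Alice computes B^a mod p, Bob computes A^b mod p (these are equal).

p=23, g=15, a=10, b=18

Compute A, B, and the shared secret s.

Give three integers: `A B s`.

Answer: 3 12 2

Derivation:
A = 15^10 mod 23  (bits of 10 = 1010)
  bit 0 = 1: r = r^2 * 15 mod 23 = 1^2 * 15 = 1*15 = 15
  bit 1 = 0: r = r^2 mod 23 = 15^2 = 18
  bit 2 = 1: r = r^2 * 15 mod 23 = 18^2 * 15 = 2*15 = 7
  bit 3 = 0: r = r^2 mod 23 = 7^2 = 3
  -> A = 3
B = 15^18 mod 23  (bits of 18 = 10010)
  bit 0 = 1: r = r^2 * 15 mod 23 = 1^2 * 15 = 1*15 = 15
  bit 1 = 0: r = r^2 mod 23 = 15^2 = 18
  bit 2 = 0: r = r^2 mod 23 = 18^2 = 2
  bit 3 = 1: r = r^2 * 15 mod 23 = 2^2 * 15 = 4*15 = 14
  bit 4 = 0: r = r^2 mod 23 = 14^2 = 12
  -> B = 12
s = B^a = 12^10 mod 23  (bits of 10 = 1010)
  bit 0 = 1: r = r^2 * 12 mod 23 = 1^2 * 12 = 1*12 = 12
  bit 1 = 0: r = r^2 mod 23 = 12^2 = 6
  bit 2 = 1: r = r^2 * 12 mod 23 = 6^2 * 12 = 13*12 = 18
  bit 3 = 0: r = r^2 mod 23 = 18^2 = 2
  -> s = B^a = 2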